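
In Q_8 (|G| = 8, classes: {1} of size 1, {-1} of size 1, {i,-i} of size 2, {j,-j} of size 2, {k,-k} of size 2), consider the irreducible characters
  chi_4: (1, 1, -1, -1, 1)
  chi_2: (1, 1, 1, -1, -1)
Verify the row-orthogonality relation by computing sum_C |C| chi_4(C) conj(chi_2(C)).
Sum = 0; so <chi_4, chi_2> = 0 (distinct irreducibles are orthogonal).

Compute term by term over conjugacy classes (|C| * chi_4(C) * conj(chi_2(C))):
  1*(1)*conj(1) + 1*(1)*conj(1) + 2*(-1)*conj(1) + 2*(-1)*conj(-1) + 2*(1)*conj(-1)
  = (1) + (1) + (-2) + (2) + (-2)
  = 0.
Dividing by |G| = 8 gives 0/8 = 0, matching the row-orthogonality relation <chi_4, chi_2> = [chi_4 = chi_2].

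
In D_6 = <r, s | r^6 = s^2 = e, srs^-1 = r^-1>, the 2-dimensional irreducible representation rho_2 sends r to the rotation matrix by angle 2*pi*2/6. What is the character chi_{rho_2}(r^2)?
chi_{rho_2}(r^2) = 2*cos(2*pi*2*2/6) = -1

Explanation: rho_2(r^2) is rotation by angle 2*pi*2*2/6, whose trace is 2*cos(2*pi*2*2/6) = -1.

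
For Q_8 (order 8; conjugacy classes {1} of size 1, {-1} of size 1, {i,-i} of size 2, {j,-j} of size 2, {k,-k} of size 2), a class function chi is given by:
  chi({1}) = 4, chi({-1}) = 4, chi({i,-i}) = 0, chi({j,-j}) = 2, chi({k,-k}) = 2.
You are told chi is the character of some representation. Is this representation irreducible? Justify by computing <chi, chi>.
Not irreducible (reducible): <chi, chi> = 6 > 1.

Why: <chi, chi> = (1/|G|) sum_C |C| * |chi(C)|^2 = (1/8)[1*|4|^2 + 1*|4|^2 + 2*|0|^2 + 2*|2|^2 + 2*|2|^2]
  = (1/8)[(16) + (16) + (0) + (8) + (8)] = 48/8 = 6.
A character is irreducible iff <chi, chi> = 1, so this representation is reducible.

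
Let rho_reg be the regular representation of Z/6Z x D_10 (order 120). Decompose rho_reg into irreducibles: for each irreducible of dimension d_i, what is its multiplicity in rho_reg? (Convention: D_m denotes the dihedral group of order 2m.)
Each irreducible V_i of dimension d_i appears with multiplicity d_i, i.e. rho_reg = (direct sum over all irreducibles V_i) d_i V_i. The irreducible dimensions for Z/6Z x D_10 are 1, 1, 1, 1, 1, 1, 1, 1, 1, 1, 1, 1, 1, 1, 1, 1, 1, 1, 1, 1, 1, 1, 1, 1, 2, 2, 2, 2, 2, 2, 2, 2, 2, 2, 2, 2, 2, 2, 2, 2, 2, 2, 2, 2, 2, 2, 2, 2: 24 irreducibles of dimension 1, each with multiplicity 1; 24 irreducibles of dimension 2, each with multiplicity 2. Total dimension 24*1*1 + 24*2*2 = 120 = |G|.

Solution. General theorem: in the regular representation of a finite group G, each irreducible appears with multiplicity equal to its dimension. Check: dim(rho_reg) = sum d_i^2 = 1 + 1 + 1 + 1 + 1 + 1 + 1 + 1 + 1 + 1 + 1 + 1 + 1 + 1 + 1 + 1 + 1 + 1 + 1 + 1 + 1 + 1 + 1 + 1 + 4 + 4 + 4 + 4 + 4 + 4 + 4 + 4 + 4 + 4 + 4 + 4 + 4 + 4 + 4 + 4 + 4 + 4 + 4 + 4 + 4 + 4 + 4 + 4 = 120 = |G|.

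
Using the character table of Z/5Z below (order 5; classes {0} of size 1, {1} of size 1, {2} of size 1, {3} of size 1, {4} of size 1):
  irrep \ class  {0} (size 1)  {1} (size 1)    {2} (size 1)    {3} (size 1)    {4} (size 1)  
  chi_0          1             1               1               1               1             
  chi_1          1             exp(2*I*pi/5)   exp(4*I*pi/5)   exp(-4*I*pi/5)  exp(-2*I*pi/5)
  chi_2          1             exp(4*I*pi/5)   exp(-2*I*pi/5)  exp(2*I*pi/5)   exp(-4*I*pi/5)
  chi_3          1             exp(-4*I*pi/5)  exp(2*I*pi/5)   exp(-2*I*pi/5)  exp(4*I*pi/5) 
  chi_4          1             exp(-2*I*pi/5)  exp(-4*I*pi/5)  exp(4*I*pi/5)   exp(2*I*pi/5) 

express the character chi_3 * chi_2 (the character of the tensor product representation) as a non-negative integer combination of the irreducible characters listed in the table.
chi_3 tensor chi_2 = chi_0 (all other irreducibles have multiplicity 0).

The character of a tensor product is the pointwise product (chi_3 * chi_2)(C) = chi_3(C) * chi_2(C):
  {0}: (1)*(1), {1}: (exp(-4*I*pi/5))*(exp(4*I*pi/5)), {2}: (exp(2*I*pi/5))*(exp(-2*I*pi/5)), {3}: (exp(-2*I*pi/5))*(exp(2*I*pi/5)), {4}: (exp(4*I*pi/5))*(exp(-4*I*pi/5))
so (chi_3 * chi_2) takes values
  {0} -> 1, {1} -> 1, {2} -> 1, {3} -> 1, {4} -> 1.
Now take the inner product of this character with each irreducible chi from the table, <chi_3*chi_2, chi> = (1/5) sum_C |C| (chi_3*chi_2)(C) conj(chi(C)):
  <chi_3*chi_2, chi_0> = (1/5)[1*(1)*conj(1) + 1*(1)*conj(1) + 1*(1)*conj(1) + 1*(1)*conj(1) + 1*(1)*conj(1)]
      = (1/5)[(1) + (1) + (1) + (1) + (1)] = 5/5 = 1
  <chi_3*chi_2, chi_1> = (1/5)[1*(1)*conj(1) + 1*(1)*conj(exp(2*I*pi/5)) + 1*(1)*conj(exp(4*I*pi/5)) + 1*(1)*conj(exp(-4*I*pi/5)) + 1*(1)*conj(exp(-2*I*pi/5))]
      = (1/5)[(1) + (exp(-2*I*pi/5)) + (exp(-4*I*pi/5)) + (exp(4*I*pi/5)) + (exp(2*I*pi/5))] = 0/5 = 0
  <chi_3*chi_2, chi_2> = (1/5)[1*(1)*conj(1) + 1*(1)*conj(exp(4*I*pi/5)) + 1*(1)*conj(exp(-2*I*pi/5)) + 1*(1)*conj(exp(2*I*pi/5)) + 1*(1)*conj(exp(-4*I*pi/5))]
      = (1/5)[(1) + (exp(-4*I*pi/5)) + (exp(2*I*pi/5)) + (exp(-2*I*pi/5)) + (exp(4*I*pi/5))] = 0/5 = 0
  <chi_3*chi_2, chi_3> = (1/5)[1*(1)*conj(1) + 1*(1)*conj(exp(-4*I*pi/5)) + 1*(1)*conj(exp(2*I*pi/5)) + 1*(1)*conj(exp(-2*I*pi/5)) + 1*(1)*conj(exp(4*I*pi/5))]
      = (1/5)[(1) + (exp(4*I*pi/5)) + (exp(-2*I*pi/5)) + (exp(2*I*pi/5)) + (exp(-4*I*pi/5))] = 0/5 = 0
  <chi_3*chi_2, chi_4> = (1/5)[1*(1)*conj(1) + 1*(1)*conj(exp(-2*I*pi/5)) + 1*(1)*conj(exp(-4*I*pi/5)) + 1*(1)*conj(exp(4*I*pi/5)) + 1*(1)*conj(exp(2*I*pi/5))]
      = (1/5)[(1) + (exp(2*I*pi/5)) + (exp(4*I*pi/5)) + (exp(-4*I*pi/5)) + (exp(-2*I*pi/5))] = 0/5 = 0
(Exp terms are combined using exp(i*s)*conj(exp(i*t)) = exp(i*(s-t)), and sums of them are collapsed using the identity that for every m > 1 the m distinct m-th roots of unity sum to 0, e.g. 1 + exp(2*I*pi/3) + exp(-2*I*pi/3) = 0.)
Hence the multiplicities are chi_0: 1. Dimension check: dim(chi_3)*dim(chi_2) = 1*1 = 1 and sum (mult * dim) = 1*1 = 1.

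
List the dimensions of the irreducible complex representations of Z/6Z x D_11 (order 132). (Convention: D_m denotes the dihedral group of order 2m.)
Dimensions: 1, 1, 1, 1, 1, 1, 1, 1, 1, 1, 1, 1, 2, 2, 2, 2, 2, 2, 2, 2, 2, 2, 2, 2, 2, 2, 2, 2, 2, 2, 2, 2, 2, 2, 2, 2, 2, 2, 2, 2, 2, 2

Why: There are 42 irreducibles (= number of conjugacy classes). Their dimensions d_i satisfy sum d_i^2 = |G| = 132: 1 + 1 + 1 + 1 + 1 + 1 + 1 + 1 + 1 + 1 + 1 + 1 + 4 + 4 + 4 + 4 + 4 + 4 + 4 + 4 + 4 + 4 + 4 + 4 + 4 + 4 + 4 + 4 + 4 + 4 + 4 + 4 + 4 + 4 + 4 + 4 + 4 + 4 + 4 + 4 + 4 + 4 = 132. (For the product with Z/6Z: each of the 6 1-dim characters of Z/6Z tensors with each irrep of D_11, giving 6 copies of each D_11-dimension.)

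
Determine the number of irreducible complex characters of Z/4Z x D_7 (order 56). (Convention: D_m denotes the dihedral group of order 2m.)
20

Justification: The number of irreducible complex representations of a finite group equals its number of conjugacy classes. For a direct product, #classes(G x H) = #classes(G) * #classes(H). Z/4Z has 4 classes (abelian), D_7 has 5 classes, so 4 * 5 = 20, so Z/4Z x D_7 (order 56) has exactly 20 irreducible complex representations.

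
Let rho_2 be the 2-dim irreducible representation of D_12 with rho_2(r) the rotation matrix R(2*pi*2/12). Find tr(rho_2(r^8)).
chi_{rho_2}(r^8) = 2*cos(2*pi*2*8/12) = -1

Argument: rho_2(r^8) is rotation by angle 2*pi*2*8/12, whose trace is 2*cos(2*pi*2*8/12) = -1.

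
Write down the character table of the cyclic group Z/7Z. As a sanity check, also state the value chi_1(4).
Character table of Z/7Z (irreps indexed chi_0,...,chi_6 with chi_k(m) = zeta_7^(k*m), zeta_7 = exp(2*pi*i/7)):
  irrep \ class  {0} (size 1)  {1} (size 1)    {2} (size 1)    {3} (size 1)    {4} (size 1)    {5} (size 1)    {6} (size 1)  
  chi_0          1             1               1               1               1               1               1             
  chi_1          1             exp(2*I*pi/7)   exp(4*I*pi/7)   exp(6*I*pi/7)   exp(-6*I*pi/7)  exp(-4*I*pi/7)  exp(-2*I*pi/7)
  chi_2          1             exp(4*I*pi/7)   exp(-6*I*pi/7)  exp(-2*I*pi/7)  exp(2*I*pi/7)   exp(6*I*pi/7)   exp(-4*I*pi/7)
  chi_3          1             exp(6*I*pi/7)   exp(-2*I*pi/7)  exp(4*I*pi/7)   exp(-4*I*pi/7)  exp(2*I*pi/7)   exp(-6*I*pi/7)
  chi_4          1             exp(-6*I*pi/7)  exp(2*I*pi/7)   exp(-4*I*pi/7)  exp(4*I*pi/7)   exp(-2*I*pi/7)  exp(6*I*pi/7) 
  chi_5          1             exp(-4*I*pi/7)  exp(6*I*pi/7)   exp(2*I*pi/7)   exp(-2*I*pi/7)  exp(-6*I*pi/7)  exp(4*I*pi/7) 
  chi_6          1             exp(-2*I*pi/7)  exp(-4*I*pi/7)  exp(-6*I*pi/7)  exp(6*I*pi/7)   exp(4*I*pi/7)   exp(2*I*pi/7) 

Spot check: chi_1(4) = zeta_7^(1*4) = zeta_7^4 = exp(-6*I*pi/7).

Why: Z/7Z is abelian, so all 7 irreducible complex representations are 1-dimensional. They are given by chi_k(m) = zeta_7^(k*m) for k = 0,...,6. Row orthogonality: sum_m chi_k(m) conj(chi_l(m)) = 7 * [k = l].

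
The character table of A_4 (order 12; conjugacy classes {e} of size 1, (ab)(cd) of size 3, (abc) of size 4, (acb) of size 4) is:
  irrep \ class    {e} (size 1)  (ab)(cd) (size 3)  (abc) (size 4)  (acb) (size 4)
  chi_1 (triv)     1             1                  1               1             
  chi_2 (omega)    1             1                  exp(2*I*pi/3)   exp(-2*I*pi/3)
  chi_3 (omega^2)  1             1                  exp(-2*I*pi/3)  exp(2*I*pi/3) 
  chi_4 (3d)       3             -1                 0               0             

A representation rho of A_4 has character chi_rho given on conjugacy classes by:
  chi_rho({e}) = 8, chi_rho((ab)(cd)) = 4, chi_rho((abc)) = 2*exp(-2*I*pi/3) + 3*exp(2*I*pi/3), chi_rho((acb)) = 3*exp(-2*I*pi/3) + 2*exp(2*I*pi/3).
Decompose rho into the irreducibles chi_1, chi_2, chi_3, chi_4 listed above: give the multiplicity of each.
Multiplicities: chi_1: 0, chi_2: 3, chi_3: 2, chi_4: 1.

Solution. Use <chi_rho, chi> = (1/|G|) sum_C |C| * chi_rho(C) * conj(chi(C)) with |G| = 12 for each irreducible chi in the table:
  <chi_rho, chi_1> = (1/12)[1*(8)*conj(1) + 3*(4)*conj(1) + 4*(2*exp(-2*I*pi/3) + 3*exp(2*I*pi/3))*conj(1) + 4*(3*exp(-2*I*pi/3) + 2*exp(2*I*pi/3))*conj(1)]
      = (1/12)[(8) + (12) + (8*exp(-2*I*pi/3) + 12*exp(2*I*pi/3)) + (12*exp(-2*I*pi/3) + 8*exp(2*I*pi/3))] = 0/12 = 0
  <chi_rho, chi_2> = (1/12)[1*(8)*conj(1) + 3*(4)*conj(1) + 4*(2*exp(-2*I*pi/3) + 3*exp(2*I*pi/3))*conj(exp(2*I*pi/3)) + 4*(3*exp(-2*I*pi/3) + 2*exp(2*I*pi/3))*conj(exp(-2*I*pi/3))]
      = (1/12)[(8) + (12) + (12 + 8*exp(2*I*pi/3)) + (12 + 8*exp(-2*I*pi/3))] = 36/12 = 3
  <chi_rho, chi_3> = (1/12)[1*(8)*conj(1) + 3*(4)*conj(1) + 4*(2*exp(-2*I*pi/3) + 3*exp(2*I*pi/3))*conj(exp(-2*I*pi/3)) + 4*(3*exp(-2*I*pi/3) + 2*exp(2*I*pi/3))*conj(exp(2*I*pi/3))]
      = (1/12)[(8) + (12) + (8 + 12*exp(-2*I*pi/3)) + (8 + 12*exp(2*I*pi/3))] = 24/12 = 2
  <chi_rho, chi_4> = (1/12)[1*(8)*conj(3) + 3*(4)*conj(-1) + 4*(2*exp(-2*I*pi/3) + 3*exp(2*I*pi/3))*conj(0) + 4*(3*exp(-2*I*pi/3) + 2*exp(2*I*pi/3))*conj(0)]
      = (1/12)[(24) + (-12) + (0) + (0)] = 12/12 = 1
(Exp terms are combined using exp(i*s)*conj(exp(i*t)) = exp(i*(s-t)), and sums of them are collapsed using the identity that for every m > 1 the m distinct m-th roots of unity sum to 0, e.g. 1 + exp(2*I*pi/3) + exp(-2*I*pi/3) = 0.)
Dimension check: dim(rho) = sum (mult * dim) = 0*1 + 3*1 + 2*1 + 1*3 = 8 = chi_rho(e) = 8.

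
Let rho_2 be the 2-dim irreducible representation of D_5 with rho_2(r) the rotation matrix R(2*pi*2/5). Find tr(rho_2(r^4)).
chi_{rho_2}(r^4) = 2*cos(2*pi*2*4/5) = -sqrt(5)/2 - 1/2

Proof sketch: rho_2(r^4) is rotation by angle 2*pi*2*4/5, whose trace is 2*cos(2*pi*2*4/5) = -sqrt(5)/2 - 1/2.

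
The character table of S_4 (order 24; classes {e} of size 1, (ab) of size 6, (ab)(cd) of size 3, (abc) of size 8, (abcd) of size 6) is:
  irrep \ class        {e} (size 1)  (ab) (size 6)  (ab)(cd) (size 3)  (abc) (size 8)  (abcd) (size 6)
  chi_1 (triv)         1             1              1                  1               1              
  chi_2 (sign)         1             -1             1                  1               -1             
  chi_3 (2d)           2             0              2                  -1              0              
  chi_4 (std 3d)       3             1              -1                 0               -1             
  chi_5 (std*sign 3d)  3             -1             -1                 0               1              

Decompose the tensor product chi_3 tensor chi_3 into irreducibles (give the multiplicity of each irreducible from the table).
chi_3 tensor chi_3 = chi_1 + chi_2 + chi_3 (all other irreducibles have multiplicity 0).

The character of a tensor product is the pointwise product (chi_3 * chi_3)(C) = chi_3(C) * chi_3(C):
  {e}: (2)*(2), (ab): (0)*(0), (ab)(cd): (2)*(2), (abc): (-1)*(-1), (abcd): (0)*(0)
so (chi_3 * chi_3) takes values
  {e} -> 4, (ab) -> 0, (ab)(cd) -> 4, (abc) -> 1, (abcd) -> 0.
Now take the inner product of this character with each irreducible chi from the table, <chi_3*chi_3, chi> = (1/24) sum_C |C| (chi_3*chi_3)(C) conj(chi(C)):
  <chi_3*chi_3, chi_1> = (1/24)[1*(4)*conj(1) + 6*(0)*conj(1) + 3*(4)*conj(1) + 8*(1)*conj(1) + 6*(0)*conj(1)]
      = (1/24)[(4) + (0) + (12) + (8) + (0)] = 24/24 = 1
  <chi_3*chi_3, chi_2> = (1/24)[1*(4)*conj(1) + 6*(0)*conj(-1) + 3*(4)*conj(1) + 8*(1)*conj(1) + 6*(0)*conj(-1)]
      = (1/24)[(4) + (0) + (12) + (8) + (0)] = 24/24 = 1
  <chi_3*chi_3, chi_3> = (1/24)[1*(4)*conj(2) + 6*(0)*conj(0) + 3*(4)*conj(2) + 8*(1)*conj(-1) + 6*(0)*conj(0)]
      = (1/24)[(8) + (0) + (24) + (-8) + (0)] = 24/24 = 1
  <chi_3*chi_3, chi_4> = (1/24)[1*(4)*conj(3) + 6*(0)*conj(1) + 3*(4)*conj(-1) + 8*(1)*conj(0) + 6*(0)*conj(-1)]
      = (1/24)[(12) + (0) + (-12) + (0) + (0)] = 0/24 = 0
  <chi_3*chi_3, chi_5> = (1/24)[1*(4)*conj(3) + 6*(0)*conj(-1) + 3*(4)*conj(-1) + 8*(1)*conj(0) + 6*(0)*conj(1)]
      = (1/24)[(12) + (0) + (-12) + (0) + (0)] = 0/24 = 0
Hence the multiplicities are chi_1: 1, chi_2: 1, chi_3: 1. Dimension check: dim(chi_3)*dim(chi_3) = 2*2 = 4 and sum (mult * dim) = 1*1 + 1*1 + 1*2 = 4.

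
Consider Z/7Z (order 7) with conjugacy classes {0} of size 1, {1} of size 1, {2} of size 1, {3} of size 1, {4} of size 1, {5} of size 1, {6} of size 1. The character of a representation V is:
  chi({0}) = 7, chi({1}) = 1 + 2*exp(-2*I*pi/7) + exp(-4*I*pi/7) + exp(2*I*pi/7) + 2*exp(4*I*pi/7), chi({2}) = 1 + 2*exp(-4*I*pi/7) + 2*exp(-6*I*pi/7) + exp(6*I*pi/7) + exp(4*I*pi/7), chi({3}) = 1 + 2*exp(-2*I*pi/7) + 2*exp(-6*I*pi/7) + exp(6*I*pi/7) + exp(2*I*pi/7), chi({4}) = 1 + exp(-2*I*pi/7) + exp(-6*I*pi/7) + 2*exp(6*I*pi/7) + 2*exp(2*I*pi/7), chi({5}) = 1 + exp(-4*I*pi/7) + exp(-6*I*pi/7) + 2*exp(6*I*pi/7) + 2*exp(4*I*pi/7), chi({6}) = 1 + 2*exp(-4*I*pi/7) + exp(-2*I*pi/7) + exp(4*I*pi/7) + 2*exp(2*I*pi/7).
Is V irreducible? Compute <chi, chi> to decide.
Not irreducible (reducible): <chi, chi> = 11 > 1.

Solution. <chi, chi> = (1/|G|) sum_C |C| * |chi(C)|^2 = (1/7)[1*|7|^2 + 1*|1 + 2*exp(-2*I*pi/7) + exp(-4*I*pi/7) + exp(2*I*pi/7) + 2*exp(4*I*pi/7)|^2 + 1*|1 + 2*exp(-4*I*pi/7) + 2*exp(-6*I*pi/7) + exp(6*I*pi/7) + exp(4*I*pi/7)|^2 + 1*|1 + 2*exp(-2*I*pi/7) + 2*exp(-6*I*pi/7) + exp(6*I*pi/7) + exp(2*I*pi/7)|^2 + 1*|1 + exp(-2*I*pi/7) + exp(-6*I*pi/7) + 2*exp(6*I*pi/7) + 2*exp(2*I*pi/7)|^2 + 1*|1 + exp(-4*I*pi/7) + exp(-6*I*pi/7) + 2*exp(6*I*pi/7) + 2*exp(4*I*pi/7)|^2 + 1*|1 + 2*exp(-4*I*pi/7) + exp(-2*I*pi/7) + exp(4*I*pi/7) + 2*exp(2*I*pi/7)|^2]
  = (1/7)[(49) + (11 + 7*exp(-2*I*pi/7) + 5*exp(-4*I*pi/7) + 7*exp(-6*I*pi/7) + 7*exp(6*I*pi/7) + 5*exp(4*I*pi/7) + 7*exp(2*I*pi/7)) + (11 + 7*exp(-4*I*pi/7) + 7*exp(-2*I*pi/7) + 5*exp(-6*I*pi/7) + 5*exp(6*I*pi/7) + 7*exp(2*I*pi/7) + 7*exp(4*I*pi/7)) + (11 + 7*exp(-4*I*pi/7) + 5*exp(-2*I*pi/7) + 7*exp(-6*I*pi/7) + 7*exp(6*I*pi/7) + 5*exp(2*I*pi/7) + 7*exp(4*I*pi/7)) + (11 + 7*exp(-4*I*pi/7) + 5*exp(-2*I*pi/7) + 7*exp(-6*I*pi/7) + 7*exp(6*I*pi/7) + 5*exp(2*I*pi/7) + 7*exp(4*I*pi/7)) + (11 + 7*exp(-4*I*pi/7) + 7*exp(-2*I*pi/7) + 5*exp(-6*I*pi/7) + 5*exp(6*I*pi/7) + 7*exp(2*I*pi/7) + 7*exp(4*I*pi/7)) + (11 + 7*exp(-2*I*pi/7) + 5*exp(-4*I*pi/7) + 7*exp(-6*I*pi/7) + 7*exp(6*I*pi/7) + 5*exp(4*I*pi/7) + 7*exp(2*I*pi/7))] = 77/7 = 11.
(Exp terms are combined using exp(i*s)*conj(exp(i*t)) = exp(i*(s-t)), and sums of them are collapsed using the identity that for every m > 1 the m distinct m-th roots of unity sum to 0, e.g. 1 + exp(2*I*pi/3) + exp(-2*I*pi/3) = 0.)
A character is irreducible iff <chi, chi> = 1, so this representation is reducible.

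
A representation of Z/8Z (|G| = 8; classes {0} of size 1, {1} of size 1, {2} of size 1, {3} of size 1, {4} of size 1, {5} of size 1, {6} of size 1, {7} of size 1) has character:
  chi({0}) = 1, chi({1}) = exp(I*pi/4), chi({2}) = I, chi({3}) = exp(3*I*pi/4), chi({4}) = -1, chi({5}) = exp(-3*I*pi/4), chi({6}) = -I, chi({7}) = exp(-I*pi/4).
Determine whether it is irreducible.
Irreducible: <chi, chi> = 1.

Working: <chi, chi> = (1/|G|) sum_C |C| * |chi(C)|^2 = (1/8)[1*|1|^2 + 1*|exp(I*pi/4)|^2 + 1*|I|^2 + 1*|exp(3*I*pi/4)|^2 + 1*|-1|^2 + 1*|exp(-3*I*pi/4)|^2 + 1*|-I|^2 + 1*|exp(-I*pi/4)|^2]
  = (1/8)[(1) + (1) + (1) + (1) + (1) + (1) + (1) + (1)] = 8/8 = 1.
(Exp terms are combined using exp(i*s)*conj(exp(i*t)) = exp(i*(s-t)), and sums of them are collapsed using the identity that for every m > 1 the m distinct m-th roots of unity sum to 0, e.g. 1 + exp(2*I*pi/3) + exp(-2*I*pi/3) = 0.)
A character is irreducible iff <chi, chi> = 1, so this representation is irreducible.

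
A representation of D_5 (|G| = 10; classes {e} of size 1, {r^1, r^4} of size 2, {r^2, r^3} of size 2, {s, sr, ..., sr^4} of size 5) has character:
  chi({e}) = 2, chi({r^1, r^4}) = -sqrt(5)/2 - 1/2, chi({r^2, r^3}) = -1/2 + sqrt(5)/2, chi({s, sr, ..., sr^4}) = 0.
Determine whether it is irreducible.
Irreducible: <chi, chi> = 1.

Reasoning: <chi, chi> = (1/|G|) sum_C |C| * |chi(C)|^2 = (1/10)[1*|2|^2 + 2*|-sqrt(5)/2 - 1/2|^2 + 2*|-1/2 + sqrt(5)/2|^2 + 5*|0|^2]
  = (1/10)[(4) + (sqrt(5) + 3) + (3 - sqrt(5)) + (0)] = 10/10 = 1.
A character is irreducible iff <chi, chi> = 1, so this representation is irreducible.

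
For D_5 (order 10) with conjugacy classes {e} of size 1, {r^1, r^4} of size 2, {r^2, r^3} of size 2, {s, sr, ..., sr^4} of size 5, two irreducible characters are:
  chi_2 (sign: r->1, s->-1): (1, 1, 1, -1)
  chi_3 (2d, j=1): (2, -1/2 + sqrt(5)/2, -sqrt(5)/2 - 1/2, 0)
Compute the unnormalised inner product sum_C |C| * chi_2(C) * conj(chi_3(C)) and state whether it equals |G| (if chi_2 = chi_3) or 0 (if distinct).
Sum = 0; so <chi_2, chi_3> = 0 (distinct irreducibles are orthogonal).

Derivation: Compute term by term over conjugacy classes (|C| * chi_2(C) * conj(chi_3(C))):
  1*(1)*conj(2) + 2*(1)*conj(-1/2 + sqrt(5)/2) + 2*(1)*conj(-sqrt(5)/2 - 1/2) + 5*(-1)*conj(0)
  = (2) + (-1 + sqrt(5)) + (-sqrt(5) - 1) + (0)
  = 0.
Dividing by |G| = 10 gives 0/10 = 0, matching the row-orthogonality relation <chi_2, chi_3> = [chi_2 = chi_3].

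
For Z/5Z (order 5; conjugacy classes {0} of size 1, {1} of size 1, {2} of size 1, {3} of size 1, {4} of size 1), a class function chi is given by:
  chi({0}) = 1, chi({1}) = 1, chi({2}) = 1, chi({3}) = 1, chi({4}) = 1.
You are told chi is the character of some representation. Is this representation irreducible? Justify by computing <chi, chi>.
Irreducible: <chi, chi> = 1.

Argument: <chi, chi> = (1/|G|) sum_C |C| * |chi(C)|^2 = (1/5)[1*|1|^2 + 1*|1|^2 + 1*|1|^2 + 1*|1|^2 + 1*|1|^2]
  = (1/5)[(1) + (1) + (1) + (1) + (1)] = 5/5 = 1.
(Exp terms are combined using exp(i*s)*conj(exp(i*t)) = exp(i*(s-t)), and sums of them are collapsed using the identity that for every m > 1 the m distinct m-th roots of unity sum to 0, e.g. 1 + exp(2*I*pi/3) + exp(-2*I*pi/3) = 0.)
A character is irreducible iff <chi, chi> = 1, so this representation is irreducible.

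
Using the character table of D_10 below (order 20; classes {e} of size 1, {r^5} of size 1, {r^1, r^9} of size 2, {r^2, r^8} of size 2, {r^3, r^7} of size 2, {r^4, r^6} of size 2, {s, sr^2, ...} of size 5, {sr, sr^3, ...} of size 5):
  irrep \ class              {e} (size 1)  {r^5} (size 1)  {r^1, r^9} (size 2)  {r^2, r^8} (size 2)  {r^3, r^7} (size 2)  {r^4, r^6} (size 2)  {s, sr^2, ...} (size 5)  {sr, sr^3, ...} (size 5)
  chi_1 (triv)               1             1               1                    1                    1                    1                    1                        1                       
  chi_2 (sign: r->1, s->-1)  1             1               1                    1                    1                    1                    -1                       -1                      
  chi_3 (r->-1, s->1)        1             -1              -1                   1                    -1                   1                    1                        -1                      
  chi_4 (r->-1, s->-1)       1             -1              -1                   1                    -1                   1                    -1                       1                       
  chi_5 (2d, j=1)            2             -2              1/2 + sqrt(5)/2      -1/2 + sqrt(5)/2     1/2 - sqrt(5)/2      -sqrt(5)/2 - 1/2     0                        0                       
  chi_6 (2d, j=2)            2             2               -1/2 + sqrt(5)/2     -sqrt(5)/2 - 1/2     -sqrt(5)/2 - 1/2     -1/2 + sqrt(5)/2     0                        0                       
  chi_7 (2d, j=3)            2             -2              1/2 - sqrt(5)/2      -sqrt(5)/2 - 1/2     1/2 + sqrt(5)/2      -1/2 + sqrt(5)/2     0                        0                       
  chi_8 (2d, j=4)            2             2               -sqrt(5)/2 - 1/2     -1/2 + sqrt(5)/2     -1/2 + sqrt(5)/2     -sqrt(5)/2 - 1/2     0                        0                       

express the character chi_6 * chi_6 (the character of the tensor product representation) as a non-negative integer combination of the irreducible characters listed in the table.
chi_6 tensor chi_6 = chi_1 + chi_2 + chi_8 (all other irreducibles have multiplicity 0).

Derivation: The character of a tensor product is the pointwise product (chi_6 * chi_6)(C) = chi_6(C) * chi_6(C):
  {e}: (2)*(2), {r^5}: (2)*(2), {r^1, r^9}: (-1/2 + sqrt(5)/2)*(-1/2 + sqrt(5)/2), {r^2, r^8}: (-sqrt(5)/2 - 1/2)*(-sqrt(5)/2 - 1/2), {r^3, r^7}: (-sqrt(5)/2 - 1/2)*(-sqrt(5)/2 - 1/2), {r^4, r^6}: (-1/2 + sqrt(5)/2)*(-1/2 + sqrt(5)/2), {s, sr^2, ...}: (0)*(0), {sr, sr^3, ...}: (0)*(0)
so (chi_6 * chi_6) takes values
  {e} -> 4, {r^5} -> 4, {r^1, r^9} -> 3/2 - sqrt(5)/2, {r^2, r^8} -> sqrt(5)/2 + 3/2, {r^3, r^7} -> sqrt(5)/2 + 3/2, {r^4, r^6} -> 3/2 - sqrt(5)/2, {s, sr^2, ...} -> 0, {sr, sr^3, ...} -> 0.
Now take the inner product of this character with each irreducible chi from the table, <chi_6*chi_6, chi> = (1/20) sum_C |C| (chi_6*chi_6)(C) conj(chi(C)):
  <chi_6*chi_6, chi_1> = (1/20)[1*(4)*conj(1) + 1*(4)*conj(1) + 2*(3/2 - sqrt(5)/2)*conj(1) + 2*(sqrt(5)/2 + 3/2)*conj(1) + 2*(sqrt(5)/2 + 3/2)*conj(1) + 2*(3/2 - sqrt(5)/2)*conj(1) + 5*(0)*conj(1) + 5*(0)*conj(1)]
      = (1/20)[(4) + (4) + (3 - sqrt(5)) + (sqrt(5) + 3) + (sqrt(5) + 3) + (3 - sqrt(5)) + (0) + (0)] = 20/20 = 1
  <chi_6*chi_6, chi_2> = (1/20)[1*(4)*conj(1) + 1*(4)*conj(1) + 2*(3/2 - sqrt(5)/2)*conj(1) + 2*(sqrt(5)/2 + 3/2)*conj(1) + 2*(sqrt(5)/2 + 3/2)*conj(1) + 2*(3/2 - sqrt(5)/2)*conj(1) + 5*(0)*conj(-1) + 5*(0)*conj(-1)]
      = (1/20)[(4) + (4) + (3 - sqrt(5)) + (sqrt(5) + 3) + (sqrt(5) + 3) + (3 - sqrt(5)) + (0) + (0)] = 20/20 = 1
  <chi_6*chi_6, chi_3> = (1/20)[1*(4)*conj(1) + 1*(4)*conj(-1) + 2*(3/2 - sqrt(5)/2)*conj(-1) + 2*(sqrt(5)/2 + 3/2)*conj(1) + 2*(sqrt(5)/2 + 3/2)*conj(-1) + 2*(3/2 - sqrt(5)/2)*conj(1) + 5*(0)*conj(1) + 5*(0)*conj(-1)]
      = (1/20)[(4) + (-4) + (-3 + sqrt(5)) + (sqrt(5) + 3) + (-3 - sqrt(5)) + (3 - sqrt(5)) + (0) + (0)] = 0/20 = 0
  <chi_6*chi_6, chi_4> = (1/20)[1*(4)*conj(1) + 1*(4)*conj(-1) + 2*(3/2 - sqrt(5)/2)*conj(-1) + 2*(sqrt(5)/2 + 3/2)*conj(1) + 2*(sqrt(5)/2 + 3/2)*conj(-1) + 2*(3/2 - sqrt(5)/2)*conj(1) + 5*(0)*conj(-1) + 5*(0)*conj(1)]
      = (1/20)[(4) + (-4) + (-3 + sqrt(5)) + (sqrt(5) + 3) + (-3 - sqrt(5)) + (3 - sqrt(5)) + (0) + (0)] = 0/20 = 0
  <chi_6*chi_6, chi_5> = (1/20)[1*(4)*conj(2) + 1*(4)*conj(-2) + 2*(3/2 - sqrt(5)/2)*conj(1/2 + sqrt(5)/2) + 2*(sqrt(5)/2 + 3/2)*conj(-1/2 + sqrt(5)/2) + 2*(sqrt(5)/2 + 3/2)*conj(1/2 - sqrt(5)/2) + 2*(3/2 - sqrt(5)/2)*conj(-sqrt(5)/2 - 1/2) + 5*(0)*conj(0) + 5*(0)*conj(0)]
      = (1/20)[(8) + (-8) + (-1 + sqrt(5)) + (1 + sqrt(5)) + (-sqrt(5) - 1) + (1 - sqrt(5)) + (0) + (0)] = 0/20 = 0
  <chi_6*chi_6, chi_6> = (1/20)[1*(4)*conj(2) + 1*(4)*conj(2) + 2*(3/2 - sqrt(5)/2)*conj(-1/2 + sqrt(5)/2) + 2*(sqrt(5)/2 + 3/2)*conj(-sqrt(5)/2 - 1/2) + 2*(sqrt(5)/2 + 3/2)*conj(-sqrt(5)/2 - 1/2) + 2*(3/2 - sqrt(5)/2)*conj(-1/2 + sqrt(5)/2) + 5*(0)*conj(0) + 5*(0)*conj(0)]
      = (1/20)[(8) + (8) + (-4 + 2*sqrt(5)) + (-2*sqrt(5) - 4) + (-2*sqrt(5) - 4) + (-4 + 2*sqrt(5)) + (0) + (0)] = 0/20 = 0
  <chi_6*chi_6, chi_7> = (1/20)[1*(4)*conj(2) + 1*(4)*conj(-2) + 2*(3/2 - sqrt(5)/2)*conj(1/2 - sqrt(5)/2) + 2*(sqrt(5)/2 + 3/2)*conj(-sqrt(5)/2 - 1/2) + 2*(sqrt(5)/2 + 3/2)*conj(1/2 + sqrt(5)/2) + 2*(3/2 - sqrt(5)/2)*conj(-1/2 + sqrt(5)/2) + 5*(0)*conj(0) + 5*(0)*conj(0)]
      = (1/20)[(8) + (-8) + (4 - 2*sqrt(5)) + (-2*sqrt(5) - 4) + (4 + 2*sqrt(5)) + (-4 + 2*sqrt(5)) + (0) + (0)] = 0/20 = 0
  <chi_6*chi_6, chi_8> = (1/20)[1*(4)*conj(2) + 1*(4)*conj(2) + 2*(3/2 - sqrt(5)/2)*conj(-sqrt(5)/2 - 1/2) + 2*(sqrt(5)/2 + 3/2)*conj(-1/2 + sqrt(5)/2) + 2*(sqrt(5)/2 + 3/2)*conj(-1/2 + sqrt(5)/2) + 2*(3/2 - sqrt(5)/2)*conj(-sqrt(5)/2 - 1/2) + 5*(0)*conj(0) + 5*(0)*conj(0)]
      = (1/20)[(8) + (8) + (1 - sqrt(5)) + (1 + sqrt(5)) + (1 + sqrt(5)) + (1 - sqrt(5)) + (0) + (0)] = 20/20 = 1
Hence the multiplicities are chi_1: 1, chi_2: 1, chi_8: 1. Dimension check: dim(chi_6)*dim(chi_6) = 2*2 = 4 and sum (mult * dim) = 1*1 + 1*1 + 1*2 = 4.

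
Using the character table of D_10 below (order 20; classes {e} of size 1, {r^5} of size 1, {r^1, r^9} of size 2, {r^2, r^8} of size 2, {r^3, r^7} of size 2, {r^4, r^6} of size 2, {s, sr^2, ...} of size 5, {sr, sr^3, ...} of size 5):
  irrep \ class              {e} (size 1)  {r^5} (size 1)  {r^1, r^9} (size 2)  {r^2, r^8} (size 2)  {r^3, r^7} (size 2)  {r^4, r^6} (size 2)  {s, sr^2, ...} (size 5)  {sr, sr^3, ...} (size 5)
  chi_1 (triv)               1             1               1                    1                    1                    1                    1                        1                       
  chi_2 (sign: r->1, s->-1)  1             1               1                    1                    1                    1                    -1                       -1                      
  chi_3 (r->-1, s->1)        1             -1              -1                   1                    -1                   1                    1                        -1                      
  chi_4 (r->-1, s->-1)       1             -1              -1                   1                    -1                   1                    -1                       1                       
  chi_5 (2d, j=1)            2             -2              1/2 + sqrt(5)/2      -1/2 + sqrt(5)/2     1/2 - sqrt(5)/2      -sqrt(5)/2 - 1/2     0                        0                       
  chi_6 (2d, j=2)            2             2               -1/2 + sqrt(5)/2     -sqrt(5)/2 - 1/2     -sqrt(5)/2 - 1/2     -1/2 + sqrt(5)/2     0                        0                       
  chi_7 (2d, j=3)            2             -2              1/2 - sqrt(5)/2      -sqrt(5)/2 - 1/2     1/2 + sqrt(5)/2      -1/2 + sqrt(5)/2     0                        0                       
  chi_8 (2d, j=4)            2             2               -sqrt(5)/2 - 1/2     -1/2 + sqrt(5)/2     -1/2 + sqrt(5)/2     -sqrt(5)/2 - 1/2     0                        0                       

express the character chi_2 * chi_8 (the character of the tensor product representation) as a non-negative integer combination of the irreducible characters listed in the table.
chi_2 tensor chi_8 = chi_8 (all other irreducibles have multiplicity 0).

Working: The character of a tensor product is the pointwise product (chi_2 * chi_8)(C) = chi_2(C) * chi_8(C):
  {e}: (1)*(2), {r^5}: (1)*(2), {r^1, r^9}: (1)*(-sqrt(5)/2 - 1/2), {r^2, r^8}: (1)*(-1/2 + sqrt(5)/2), {r^3, r^7}: (1)*(-1/2 + sqrt(5)/2), {r^4, r^6}: (1)*(-sqrt(5)/2 - 1/2), {s, sr^2, ...}: (-1)*(0), {sr, sr^3, ...}: (-1)*(0)
so (chi_2 * chi_8) takes values
  {e} -> 2, {r^5} -> 2, {r^1, r^9} -> -sqrt(5)/2 - 1/2, {r^2, r^8} -> -1/2 + sqrt(5)/2, {r^3, r^7} -> -1/2 + sqrt(5)/2, {r^4, r^6} -> -sqrt(5)/2 - 1/2, {s, sr^2, ...} -> 0, {sr, sr^3, ...} -> 0.
Now take the inner product of this character with each irreducible chi from the table, <chi_2*chi_8, chi> = (1/20) sum_C |C| (chi_2*chi_8)(C) conj(chi(C)):
  <chi_2*chi_8, chi_1> = (1/20)[1*(2)*conj(1) + 1*(2)*conj(1) + 2*(-sqrt(5)/2 - 1/2)*conj(1) + 2*(-1/2 + sqrt(5)/2)*conj(1) + 2*(-1/2 + sqrt(5)/2)*conj(1) + 2*(-sqrt(5)/2 - 1/2)*conj(1) + 5*(0)*conj(1) + 5*(0)*conj(1)]
      = (1/20)[(2) + (2) + (-sqrt(5) - 1) + (-1 + sqrt(5)) + (-1 + sqrt(5)) + (-sqrt(5) - 1) + (0) + (0)] = 0/20 = 0
  <chi_2*chi_8, chi_2> = (1/20)[1*(2)*conj(1) + 1*(2)*conj(1) + 2*(-sqrt(5)/2 - 1/2)*conj(1) + 2*(-1/2 + sqrt(5)/2)*conj(1) + 2*(-1/2 + sqrt(5)/2)*conj(1) + 2*(-sqrt(5)/2 - 1/2)*conj(1) + 5*(0)*conj(-1) + 5*(0)*conj(-1)]
      = (1/20)[(2) + (2) + (-sqrt(5) - 1) + (-1 + sqrt(5)) + (-1 + sqrt(5)) + (-sqrt(5) - 1) + (0) + (0)] = 0/20 = 0
  <chi_2*chi_8, chi_3> = (1/20)[1*(2)*conj(1) + 1*(2)*conj(-1) + 2*(-sqrt(5)/2 - 1/2)*conj(-1) + 2*(-1/2 + sqrt(5)/2)*conj(1) + 2*(-1/2 + sqrt(5)/2)*conj(-1) + 2*(-sqrt(5)/2 - 1/2)*conj(1) + 5*(0)*conj(1) + 5*(0)*conj(-1)]
      = (1/20)[(2) + (-2) + (1 + sqrt(5)) + (-1 + sqrt(5)) + (1 - sqrt(5)) + (-sqrt(5) - 1) + (0) + (0)] = 0/20 = 0
  <chi_2*chi_8, chi_4> = (1/20)[1*(2)*conj(1) + 1*(2)*conj(-1) + 2*(-sqrt(5)/2 - 1/2)*conj(-1) + 2*(-1/2 + sqrt(5)/2)*conj(1) + 2*(-1/2 + sqrt(5)/2)*conj(-1) + 2*(-sqrt(5)/2 - 1/2)*conj(1) + 5*(0)*conj(-1) + 5*(0)*conj(1)]
      = (1/20)[(2) + (-2) + (1 + sqrt(5)) + (-1 + sqrt(5)) + (1 - sqrt(5)) + (-sqrt(5) - 1) + (0) + (0)] = 0/20 = 0
  <chi_2*chi_8, chi_5> = (1/20)[1*(2)*conj(2) + 1*(2)*conj(-2) + 2*(-sqrt(5)/2 - 1/2)*conj(1/2 + sqrt(5)/2) + 2*(-1/2 + sqrt(5)/2)*conj(-1/2 + sqrt(5)/2) + 2*(-1/2 + sqrt(5)/2)*conj(1/2 - sqrt(5)/2) + 2*(-sqrt(5)/2 - 1/2)*conj(-sqrt(5)/2 - 1/2) + 5*(0)*conj(0) + 5*(0)*conj(0)]
      = (1/20)[(4) + (-4) + (-3 - sqrt(5)) + (3 - sqrt(5)) + (-3 + sqrt(5)) + (sqrt(5) + 3) + (0) + (0)] = 0/20 = 0
  <chi_2*chi_8, chi_6> = (1/20)[1*(2)*conj(2) + 1*(2)*conj(2) + 2*(-sqrt(5)/2 - 1/2)*conj(-1/2 + sqrt(5)/2) + 2*(-1/2 + sqrt(5)/2)*conj(-sqrt(5)/2 - 1/2) + 2*(-1/2 + sqrt(5)/2)*conj(-sqrt(5)/2 - 1/2) + 2*(-sqrt(5)/2 - 1/2)*conj(-1/2 + sqrt(5)/2) + 5*(0)*conj(0) + 5*(0)*conj(0)]
      = (1/20)[(4) + (4) + (-2) + (-2) + (-2) + (-2) + (0) + (0)] = 0/20 = 0
  <chi_2*chi_8, chi_7> = (1/20)[1*(2)*conj(2) + 1*(2)*conj(-2) + 2*(-sqrt(5)/2 - 1/2)*conj(1/2 - sqrt(5)/2) + 2*(-1/2 + sqrt(5)/2)*conj(-sqrt(5)/2 - 1/2) + 2*(-1/2 + sqrt(5)/2)*conj(1/2 + sqrt(5)/2) + 2*(-sqrt(5)/2 - 1/2)*conj(-1/2 + sqrt(5)/2) + 5*(0)*conj(0) + 5*(0)*conj(0)]
      = (1/20)[(4) + (-4) + (2) + (-2) + (2) + (-2) + (0) + (0)] = 0/20 = 0
  <chi_2*chi_8, chi_8> = (1/20)[1*(2)*conj(2) + 1*(2)*conj(2) + 2*(-sqrt(5)/2 - 1/2)*conj(-sqrt(5)/2 - 1/2) + 2*(-1/2 + sqrt(5)/2)*conj(-1/2 + sqrt(5)/2) + 2*(-1/2 + sqrt(5)/2)*conj(-1/2 + sqrt(5)/2) + 2*(-sqrt(5)/2 - 1/2)*conj(-sqrt(5)/2 - 1/2) + 5*(0)*conj(0) + 5*(0)*conj(0)]
      = (1/20)[(4) + (4) + (sqrt(5) + 3) + (3 - sqrt(5)) + (3 - sqrt(5)) + (sqrt(5) + 3) + (0) + (0)] = 20/20 = 1
Hence the multiplicities are chi_8: 1. Dimension check: dim(chi_2)*dim(chi_8) = 1*2 = 2 and sum (mult * dim) = 1*2 = 2.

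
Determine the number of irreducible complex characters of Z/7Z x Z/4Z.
28

Justification: The number of irreducible complex representations of a finite group equals its number of conjugacy classes. Z/7Z x Z/4Z is abelian of order 28, so every element is its own conjugacy class: 28 classes, so Z/7Z x Z/4Z (order 28) has exactly 28 irreducible complex representations.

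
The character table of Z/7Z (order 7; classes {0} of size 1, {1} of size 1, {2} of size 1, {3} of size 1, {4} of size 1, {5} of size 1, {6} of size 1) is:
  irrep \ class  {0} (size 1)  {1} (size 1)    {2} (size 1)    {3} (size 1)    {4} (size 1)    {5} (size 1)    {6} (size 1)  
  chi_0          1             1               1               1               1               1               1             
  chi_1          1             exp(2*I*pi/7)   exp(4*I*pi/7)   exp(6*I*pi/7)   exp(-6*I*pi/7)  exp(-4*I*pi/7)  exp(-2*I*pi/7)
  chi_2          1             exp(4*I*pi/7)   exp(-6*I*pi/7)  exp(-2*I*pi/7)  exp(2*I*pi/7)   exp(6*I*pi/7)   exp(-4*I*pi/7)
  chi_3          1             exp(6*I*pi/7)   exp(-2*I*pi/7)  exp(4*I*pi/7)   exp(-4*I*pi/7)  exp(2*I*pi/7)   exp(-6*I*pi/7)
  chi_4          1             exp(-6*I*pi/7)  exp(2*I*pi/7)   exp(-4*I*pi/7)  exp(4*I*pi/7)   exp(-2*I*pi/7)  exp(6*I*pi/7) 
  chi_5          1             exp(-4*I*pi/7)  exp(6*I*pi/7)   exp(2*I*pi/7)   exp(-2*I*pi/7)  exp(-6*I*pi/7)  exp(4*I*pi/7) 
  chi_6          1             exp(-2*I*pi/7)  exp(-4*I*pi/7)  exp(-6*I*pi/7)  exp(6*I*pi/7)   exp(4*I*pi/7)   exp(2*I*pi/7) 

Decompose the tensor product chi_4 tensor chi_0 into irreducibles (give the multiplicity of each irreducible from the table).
chi_4 tensor chi_0 = chi_4 (all other irreducibles have multiplicity 0).

Derivation: The character of a tensor product is the pointwise product (chi_4 * chi_0)(C) = chi_4(C) * chi_0(C):
  {0}: (1)*(1), {1}: (exp(-6*I*pi/7))*(1), {2}: (exp(2*I*pi/7))*(1), {3}: (exp(-4*I*pi/7))*(1), {4}: (exp(4*I*pi/7))*(1), {5}: (exp(-2*I*pi/7))*(1), {6}: (exp(6*I*pi/7))*(1)
so (chi_4 * chi_0) takes values
  {0} -> 1, {1} -> exp(-6*I*pi/7), {2} -> exp(2*I*pi/7), {3} -> exp(-4*I*pi/7), {4} -> exp(4*I*pi/7), {5} -> exp(-2*I*pi/7), {6} -> exp(6*I*pi/7).
Now take the inner product of this character with each irreducible chi from the table, <chi_4*chi_0, chi> = (1/7) sum_C |C| (chi_4*chi_0)(C) conj(chi(C)):
  <chi_4*chi_0, chi_0> = (1/7)[1*(1)*conj(1) + 1*(exp(-6*I*pi/7))*conj(1) + 1*(exp(2*I*pi/7))*conj(1) + 1*(exp(-4*I*pi/7))*conj(1) + 1*(exp(4*I*pi/7))*conj(1) + 1*(exp(-2*I*pi/7))*conj(1) + 1*(exp(6*I*pi/7))*conj(1)]
      = (1/7)[(1) + (exp(-6*I*pi/7)) + (exp(2*I*pi/7)) + (exp(-4*I*pi/7)) + (exp(4*I*pi/7)) + (exp(-2*I*pi/7)) + (exp(6*I*pi/7))] = 0/7 = 0
  <chi_4*chi_0, chi_1> = (1/7)[1*(1)*conj(1) + 1*(exp(-6*I*pi/7))*conj(exp(2*I*pi/7)) + 1*(exp(2*I*pi/7))*conj(exp(4*I*pi/7)) + 1*(exp(-4*I*pi/7))*conj(exp(6*I*pi/7)) + 1*(exp(4*I*pi/7))*conj(exp(-6*I*pi/7)) + 1*(exp(-2*I*pi/7))*conj(exp(-4*I*pi/7)) + 1*(exp(6*I*pi/7))*conj(exp(-2*I*pi/7))]
      = (1/7)[(1) + (exp(6*I*pi/7)) + (exp(-2*I*pi/7)) + (exp(4*I*pi/7)) + (exp(-4*I*pi/7)) + (exp(2*I*pi/7)) + (exp(-6*I*pi/7))] = 0/7 = 0
  <chi_4*chi_0, chi_2> = (1/7)[1*(1)*conj(1) + 1*(exp(-6*I*pi/7))*conj(exp(4*I*pi/7)) + 1*(exp(2*I*pi/7))*conj(exp(-6*I*pi/7)) + 1*(exp(-4*I*pi/7))*conj(exp(-2*I*pi/7)) + 1*(exp(4*I*pi/7))*conj(exp(2*I*pi/7)) + 1*(exp(-2*I*pi/7))*conj(exp(6*I*pi/7)) + 1*(exp(6*I*pi/7))*conj(exp(-4*I*pi/7))]
      = (1/7)[(1) + (exp(4*I*pi/7)) + (exp(-6*I*pi/7)) + (exp(-2*I*pi/7)) + (exp(2*I*pi/7)) + (exp(6*I*pi/7)) + (exp(-4*I*pi/7))] = 0/7 = 0
  <chi_4*chi_0, chi_3> = (1/7)[1*(1)*conj(1) + 1*(exp(-6*I*pi/7))*conj(exp(6*I*pi/7)) + 1*(exp(2*I*pi/7))*conj(exp(-2*I*pi/7)) + 1*(exp(-4*I*pi/7))*conj(exp(4*I*pi/7)) + 1*(exp(4*I*pi/7))*conj(exp(-4*I*pi/7)) + 1*(exp(-2*I*pi/7))*conj(exp(2*I*pi/7)) + 1*(exp(6*I*pi/7))*conj(exp(-6*I*pi/7))]
      = (1/7)[(1) + (exp(2*I*pi/7)) + (exp(4*I*pi/7)) + (exp(6*I*pi/7)) + (exp(-6*I*pi/7)) + (exp(-4*I*pi/7)) + (exp(-2*I*pi/7))] = 0/7 = 0
  <chi_4*chi_0, chi_4> = (1/7)[1*(1)*conj(1) + 1*(exp(-6*I*pi/7))*conj(exp(-6*I*pi/7)) + 1*(exp(2*I*pi/7))*conj(exp(2*I*pi/7)) + 1*(exp(-4*I*pi/7))*conj(exp(-4*I*pi/7)) + 1*(exp(4*I*pi/7))*conj(exp(4*I*pi/7)) + 1*(exp(-2*I*pi/7))*conj(exp(-2*I*pi/7)) + 1*(exp(6*I*pi/7))*conj(exp(6*I*pi/7))]
      = (1/7)[(1) + (1) + (1) + (1) + (1) + (1) + (1)] = 7/7 = 1
  <chi_4*chi_0, chi_5> = (1/7)[1*(1)*conj(1) + 1*(exp(-6*I*pi/7))*conj(exp(-4*I*pi/7)) + 1*(exp(2*I*pi/7))*conj(exp(6*I*pi/7)) + 1*(exp(-4*I*pi/7))*conj(exp(2*I*pi/7)) + 1*(exp(4*I*pi/7))*conj(exp(-2*I*pi/7)) + 1*(exp(-2*I*pi/7))*conj(exp(-6*I*pi/7)) + 1*(exp(6*I*pi/7))*conj(exp(4*I*pi/7))]
      = (1/7)[(1) + (exp(-2*I*pi/7)) + (exp(-4*I*pi/7)) + (exp(-6*I*pi/7)) + (exp(6*I*pi/7)) + (exp(4*I*pi/7)) + (exp(2*I*pi/7))] = 0/7 = 0
  <chi_4*chi_0, chi_6> = (1/7)[1*(1)*conj(1) + 1*(exp(-6*I*pi/7))*conj(exp(-2*I*pi/7)) + 1*(exp(2*I*pi/7))*conj(exp(-4*I*pi/7)) + 1*(exp(-4*I*pi/7))*conj(exp(-6*I*pi/7)) + 1*(exp(4*I*pi/7))*conj(exp(6*I*pi/7)) + 1*(exp(-2*I*pi/7))*conj(exp(4*I*pi/7)) + 1*(exp(6*I*pi/7))*conj(exp(2*I*pi/7))]
      = (1/7)[(1) + (exp(-4*I*pi/7)) + (exp(6*I*pi/7)) + (exp(2*I*pi/7)) + (exp(-2*I*pi/7)) + (exp(-6*I*pi/7)) + (exp(4*I*pi/7))] = 0/7 = 0
(Exp terms are combined using exp(i*s)*conj(exp(i*t)) = exp(i*(s-t)), and sums of them are collapsed using the identity that for every m > 1 the m distinct m-th roots of unity sum to 0, e.g. 1 + exp(2*I*pi/3) + exp(-2*I*pi/3) = 0.)
Hence the multiplicities are chi_4: 1. Dimension check: dim(chi_4)*dim(chi_0) = 1*1 = 1 and sum (mult * dim) = 1*1 = 1.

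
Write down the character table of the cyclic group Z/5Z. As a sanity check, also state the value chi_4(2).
Character table of Z/5Z (irreps indexed chi_0,...,chi_4 with chi_k(m) = zeta_5^(k*m), zeta_5 = exp(2*pi*i/5)):
  irrep \ class  {0} (size 1)  {1} (size 1)    {2} (size 1)    {3} (size 1)    {4} (size 1)  
  chi_0          1             1               1               1               1             
  chi_1          1             exp(2*I*pi/5)   exp(4*I*pi/5)   exp(-4*I*pi/5)  exp(-2*I*pi/5)
  chi_2          1             exp(4*I*pi/5)   exp(-2*I*pi/5)  exp(2*I*pi/5)   exp(-4*I*pi/5)
  chi_3          1             exp(-4*I*pi/5)  exp(2*I*pi/5)   exp(-2*I*pi/5)  exp(4*I*pi/5) 
  chi_4          1             exp(-2*I*pi/5)  exp(-4*I*pi/5)  exp(4*I*pi/5)   exp(2*I*pi/5) 

Spot check: chi_4(2) = zeta_5^(4*2) = zeta_5^8 = exp(-4*I*pi/5).

Justification: Z/5Z is abelian, so all 5 irreducible complex representations are 1-dimensional. They are given by chi_k(m) = zeta_5^(k*m) for k = 0,...,4. Row orthogonality: sum_m chi_k(m) conj(chi_l(m)) = 5 * [k = l].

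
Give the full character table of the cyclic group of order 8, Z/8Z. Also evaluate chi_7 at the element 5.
Character table of Z/8Z (irreps indexed chi_0,...,chi_7 with chi_k(m) = zeta_8^(k*m), zeta_8 = exp(2*pi*i/8)):
  irrep \ class  {0} (size 1)  {1} (size 1)    {2} (size 1)  {3} (size 1)    {4} (size 1)  {5} (size 1)    {6} (size 1)  {7} (size 1)  
  chi_0          1             1               1             1               1             1               1             1             
  chi_1          1             exp(I*pi/4)     I             exp(3*I*pi/4)   -1            exp(-3*I*pi/4)  -I            exp(-I*pi/4)  
  chi_2          1             I               -1            -I              1             I               -1            -I            
  chi_3          1             exp(3*I*pi/4)   -I            exp(I*pi/4)     -1            exp(-I*pi/4)    I             exp(-3*I*pi/4)
  chi_4          1             -1              1             -1              1             -1              1             -1            
  chi_5          1             exp(-3*I*pi/4)  I             exp(-I*pi/4)    -1            exp(I*pi/4)     -I            exp(3*I*pi/4) 
  chi_6          1             -I              -1            I               1             -I              -1            I             
  chi_7          1             exp(-I*pi/4)    -I            exp(-3*I*pi/4)  -1            exp(3*I*pi/4)   I             exp(I*pi/4)   

Spot check: chi_7(5) = zeta_8^(7*5) = zeta_8^35 = exp(3*I*pi/4).

Z/8Z is abelian, so all 8 irreducible complex representations are 1-dimensional. They are given by chi_k(m) = zeta_8^(k*m) for k = 0,...,7. Row orthogonality: sum_m chi_k(m) conj(chi_l(m)) = 8 * [k = l].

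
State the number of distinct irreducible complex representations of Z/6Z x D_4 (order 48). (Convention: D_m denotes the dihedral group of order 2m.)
30

Proof sketch: The number of irreducible complex representations of a finite group equals its number of conjugacy classes. For a direct product, #classes(G x H) = #classes(G) * #classes(H). Z/6Z has 6 classes (abelian), D_4 has 5 classes, so 6 * 5 = 30, so Z/6Z x D_4 (order 48) has exactly 30 irreducible complex representations.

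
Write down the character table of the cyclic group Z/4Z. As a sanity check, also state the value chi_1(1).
Character table of Z/4Z (irreps indexed chi_0,...,chi_3 with chi_k(m) = zeta_4^(k*m), zeta_4 = exp(2*pi*i/4)):
  irrep \ class  {0} (size 1)  {1} (size 1)  {2} (size 1)  {3} (size 1)
  chi_0          1             1             1             1           
  chi_1          1             I             -1            -I          
  chi_2          1             -1            1             -1          
  chi_3          1             -I            -1            I           

Spot check: chi_1(1) = zeta_4^(1*1) = zeta_4^1 = I.

Details: Z/4Z is abelian, so all 4 irreducible complex representations are 1-dimensional. They are given by chi_k(m) = zeta_4^(k*m) for k = 0,...,3. Row orthogonality: sum_m chi_k(m) conj(chi_l(m)) = 4 * [k = l].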